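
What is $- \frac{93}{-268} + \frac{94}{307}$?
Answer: $\frac{53743}{82276} \approx 0.6532$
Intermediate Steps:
$- \frac{93}{-268} + \frac{94}{307} = \left(-93\right) \left(- \frac{1}{268}\right) + 94 \cdot \frac{1}{307} = \frac{93}{268} + \frac{94}{307} = \frac{53743}{82276}$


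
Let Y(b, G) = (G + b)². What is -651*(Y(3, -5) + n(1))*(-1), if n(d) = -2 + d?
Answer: 1953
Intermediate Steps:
-651*(Y(3, -5) + n(1))*(-1) = -651*((-5 + 3)² + (-2 + 1))*(-1) = -651*((-2)² - 1)*(-1) = -651*(4 - 1)*(-1) = -1953*(-1) = -651*(-3) = 1953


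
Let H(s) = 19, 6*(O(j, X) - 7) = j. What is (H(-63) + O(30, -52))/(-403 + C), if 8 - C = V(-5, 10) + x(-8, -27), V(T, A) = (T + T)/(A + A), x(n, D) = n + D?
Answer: -62/719 ≈ -0.086231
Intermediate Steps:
O(j, X) = 7 + j/6
x(n, D) = D + n
V(T, A) = T/A (V(T, A) = (2*T)/((2*A)) = (2*T)*(1/(2*A)) = T/A)
C = 87/2 (C = 8 - (-5/10 + (-27 - 8)) = 8 - (-5*1/10 - 35) = 8 - (-1/2 - 35) = 8 - 1*(-71/2) = 8 + 71/2 = 87/2 ≈ 43.500)
(H(-63) + O(30, -52))/(-403 + C) = (19 + (7 + (1/6)*30))/(-403 + 87/2) = (19 + (7 + 5))/(-719/2) = (19 + 12)*(-2/719) = 31*(-2/719) = -62/719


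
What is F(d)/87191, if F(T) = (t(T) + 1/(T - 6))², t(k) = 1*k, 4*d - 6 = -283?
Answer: 6954392449/126393468656 ≈ 0.055022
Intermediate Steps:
d = -277/4 (d = 3/2 + (¼)*(-283) = 3/2 - 283/4 = -277/4 ≈ -69.250)
t(k) = k
F(T) = (T + 1/(-6 + T))² (F(T) = (T + 1/(T - 6))² = (T + 1/(-6 + T))²)
F(d)/87191 = ((1 + (-277/4)² - 6*(-277/4))²/(-6 - 277/4)²)/87191 = ((1 + 76729/16 + 831/2)²/(-301/4)²)*(1/87191) = (16*(83393/16)²/90601)*(1/87191) = ((16/90601)*(6954392449/256))*(1/87191) = (6954392449/1449616)*(1/87191) = 6954392449/126393468656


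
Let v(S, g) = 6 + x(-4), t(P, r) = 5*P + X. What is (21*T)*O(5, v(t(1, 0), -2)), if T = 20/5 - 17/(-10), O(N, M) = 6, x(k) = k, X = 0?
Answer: 3591/5 ≈ 718.20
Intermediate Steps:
t(P, r) = 5*P (t(P, r) = 5*P + 0 = 5*P)
v(S, g) = 2 (v(S, g) = 6 - 4 = 2)
T = 57/10 (T = 20*(⅕) - 17*(-⅒) = 4 + 17/10 = 57/10 ≈ 5.7000)
(21*T)*O(5, v(t(1, 0), -2)) = (21*(57/10))*6 = (1197/10)*6 = 3591/5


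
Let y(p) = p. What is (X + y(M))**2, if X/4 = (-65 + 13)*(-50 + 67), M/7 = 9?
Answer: 12061729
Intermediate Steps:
M = 63 (M = 7*9 = 63)
X = -3536 (X = 4*((-65 + 13)*(-50 + 67)) = 4*(-52*17) = 4*(-884) = -3536)
(X + y(M))**2 = (-3536 + 63)**2 = (-3473)**2 = 12061729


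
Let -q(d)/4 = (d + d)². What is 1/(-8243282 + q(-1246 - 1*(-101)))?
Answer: -1/29219682 ≈ -3.4223e-8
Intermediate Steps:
q(d) = -16*d² (q(d) = -4*(d + d)² = -4*4*d² = -16*d²)
1/(-8243282 + q(-1246 - 1*(-101))) = 1/(-8243282 - 16*(-1246 - 1*(-101))²) = 1/(-8243282 - 16*(-1246 + 101)²) = 1/(-8243282 - 16*(-1145)²) = 1/(-8243282 - 16*1311025) = 1/(-8243282 - 20976400) = 1/(-29219682) = -1/29219682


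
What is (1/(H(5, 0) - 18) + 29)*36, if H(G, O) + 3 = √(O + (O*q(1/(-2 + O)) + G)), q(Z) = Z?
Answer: 113607/109 - 9*√5/109 ≈ 1042.1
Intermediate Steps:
H(G, O) = -3 + √(G + O + O/(-2 + O)) (H(G, O) = -3 + √(O + (O/(-2 + O) + G)) = -3 + √(O + (G + O/(-2 + O))) = -3 + √(G + O + O/(-2 + O)))
(1/(H(5, 0) - 18) + 29)*36 = (1/((-3 + √((0 + (-2 + 0)*(5 + 0))/(-2 + 0))) - 18) + 29)*36 = (1/((-3 + √((0 - 2*5)/(-2))) - 18) + 29)*36 = (1/((-3 + √(-(0 - 10)/2)) - 18) + 29)*36 = (1/((-3 + √(-½*(-10))) - 18) + 29)*36 = (1/((-3 + √5) - 18) + 29)*36 = (1/(-21 + √5) + 29)*36 = (29 + 1/(-21 + √5))*36 = 1044 + 36/(-21 + √5)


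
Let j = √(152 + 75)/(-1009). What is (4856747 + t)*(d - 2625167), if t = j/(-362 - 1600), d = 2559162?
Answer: -320569585735 - 66005*√227/1979658 ≈ -3.2057e+11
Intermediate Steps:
j = -√227/1009 (j = √227*(-1/1009) = -√227/1009 ≈ -0.014932)
t = √227/1979658 (t = (-√227/1009)/(-362 - 1600) = -√227/1009/(-1962) = -√227/1009*(-1/1962) = √227/1979658 ≈ 7.6107e-6)
(4856747 + t)*(d - 2625167) = (4856747 + √227/1979658)*(2559162 - 2625167) = (4856747 + √227/1979658)*(-66005) = -320569585735 - 66005*√227/1979658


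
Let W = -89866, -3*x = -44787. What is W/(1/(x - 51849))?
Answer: 3317852720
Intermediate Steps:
x = 14929 (x = -⅓*(-44787) = 14929)
W/(1/(x - 51849)) = -89866/(1/(14929 - 51849)) = -89866/(1/(-36920)) = -89866/(-1/36920) = -89866*(-36920) = 3317852720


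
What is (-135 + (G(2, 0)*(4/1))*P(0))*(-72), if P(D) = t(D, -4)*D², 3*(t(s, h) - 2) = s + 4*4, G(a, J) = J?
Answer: 9720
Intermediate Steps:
t(s, h) = 22/3 + s/3 (t(s, h) = 2 + (s + 4*4)/3 = 2 + (s + 16)/3 = 2 + (16 + s)/3 = 2 + (16/3 + s/3) = 22/3 + s/3)
P(D) = D²*(22/3 + D/3) (P(D) = (22/3 + D/3)*D² = D²*(22/3 + D/3))
(-135 + (G(2, 0)*(4/1))*P(0))*(-72) = (-135 + (0*(4/1))*((⅓)*0²*(22 + 0)))*(-72) = (-135 + (0*(4*1))*((⅓)*0*22))*(-72) = (-135 + (0*4)*0)*(-72) = (-135 + 0*0)*(-72) = (-135 + 0)*(-72) = -135*(-72) = 9720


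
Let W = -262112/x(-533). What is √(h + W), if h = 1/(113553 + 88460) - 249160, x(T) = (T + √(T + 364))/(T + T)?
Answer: √(-26532291678559768675 - 438560382885358048*I)/5858377 ≈ 7.2664 - 879.28*I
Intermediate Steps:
x(T) = (T + √(364 + T))/(2*T) (x(T) = (T + √(364 + T))/((2*T)) = (T + √(364 + T))*(1/(2*T)) = (T + √(364 + T))/(2*T))
h = -50333559079/202013 (h = 1/202013 - 249160 = -50333559079/202013 ≈ -2.4916e+5)
W = -881220544*(½ + I/82)/841 (W = -262112*(-1066/(-533 + √(364 - 533))) = -262112*(-1066/(-533 + √(-169))) = -(440610272/841 + 10746592*I/841) = -262112*3362*(½ + I/82)/841 = -881220544*(½ + I/82)/841 ≈ -5.2391e+5 - 12778.0*I)
√(h + W) = √(-50333559079/202013 + (-440610272/841 - 10746592*I/841)) = √(-131339526062975/169892933 - 10746592*I/841)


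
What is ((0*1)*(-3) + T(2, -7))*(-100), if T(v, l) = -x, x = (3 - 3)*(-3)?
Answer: 0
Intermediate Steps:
x = 0 (x = 0*(-3) = 0)
T(v, l) = 0 (T(v, l) = -1*0 = 0)
((0*1)*(-3) + T(2, -7))*(-100) = ((0*1)*(-3) + 0)*(-100) = (0*(-3) + 0)*(-100) = (0 + 0)*(-100) = 0*(-100) = 0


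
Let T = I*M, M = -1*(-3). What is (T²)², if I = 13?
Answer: 2313441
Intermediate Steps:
M = 3
T = 39 (T = 13*3 = 39)
(T²)² = (39²)² = 1521² = 2313441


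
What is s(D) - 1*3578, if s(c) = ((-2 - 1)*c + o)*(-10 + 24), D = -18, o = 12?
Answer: -2654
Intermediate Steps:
s(c) = 168 - 42*c (s(c) = ((-2 - 1)*c + 12)*(-10 + 24) = (-3*c + 12)*14 = (12 - 3*c)*14 = 168 - 42*c)
s(D) - 1*3578 = (168 - 42*(-18)) - 1*3578 = (168 + 756) - 3578 = 924 - 3578 = -2654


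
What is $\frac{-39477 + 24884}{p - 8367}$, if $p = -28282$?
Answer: $\frac{14593}{36649} \approx 0.39818$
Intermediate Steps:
$\frac{-39477 + 24884}{p - 8367} = \frac{-39477 + 24884}{-28282 - 8367} = - \frac{14593}{-36649} = \left(-14593\right) \left(- \frac{1}{36649}\right) = \frac{14593}{36649}$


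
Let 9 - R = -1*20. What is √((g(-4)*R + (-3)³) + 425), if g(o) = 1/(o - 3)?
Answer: √19299/7 ≈ 19.846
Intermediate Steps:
g(o) = 1/(-3 + o)
R = 29 (R = 9 - (-1)*20 = 9 - 1*(-20) = 9 + 20 = 29)
√((g(-4)*R + (-3)³) + 425) = √((29/(-3 - 4) + (-3)³) + 425) = √((29/(-7) - 27) + 425) = √((-⅐*29 - 27) + 425) = √((-29/7 - 27) + 425) = √(-218/7 + 425) = √(2757/7) = √19299/7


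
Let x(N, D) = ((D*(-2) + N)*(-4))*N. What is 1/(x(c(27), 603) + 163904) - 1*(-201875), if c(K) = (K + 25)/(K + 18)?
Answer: 69280056822025/343182944 ≈ 2.0188e+5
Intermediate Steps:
c(K) = (25 + K)/(18 + K)
x(N, D) = N*(-4*N + 8*D) (x(N, D) = ((-2*D + N)*(-4))*N = ((N - 2*D)*(-4))*N = (-4*N + 8*D)*N = N*(-4*N + 8*D))
1/(x(c(27), 603) + 163904) - 1*(-201875) = 1/(4*((25 + 27)/(18 + 27))*(-(25 + 27)/(18 + 27) + 2*603) + 163904) - 1*(-201875) = 1/(4*(52/45)*(-52/45 + 1206) + 163904) + 201875 = 1/(4*(52/45)*(54218/45) + 163904) + 201875 = 1/(11277344/2025 + 163904) + 201875 = 1/(343182944/2025) + 201875 = 2025/343182944 + 201875 = 69280056822025/343182944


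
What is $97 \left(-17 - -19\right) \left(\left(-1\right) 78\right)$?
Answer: $-15132$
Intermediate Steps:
$97 \left(-17 - -19\right) \left(\left(-1\right) 78\right) = 97 \left(-17 + 19\right) \left(-78\right) = 97 \cdot 2 \left(-78\right) = 194 \left(-78\right) = -15132$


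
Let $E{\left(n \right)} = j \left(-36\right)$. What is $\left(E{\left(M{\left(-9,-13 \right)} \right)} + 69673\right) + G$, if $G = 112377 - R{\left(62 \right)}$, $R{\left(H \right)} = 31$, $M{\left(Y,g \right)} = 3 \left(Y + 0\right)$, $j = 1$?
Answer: $181983$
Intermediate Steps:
$M{\left(Y,g \right)} = 3 Y$
$E{\left(n \right)} = -36$ ($E{\left(n \right)} = 1 \left(-36\right) = -36$)
$G = 112346$ ($G = 112377 - 31 = 112346$)
$\left(E{\left(M{\left(-9,-13 \right)} \right)} + 69673\right) + G = \left(-36 + 69673\right) + 112346 = 69637 + 112346 = 181983$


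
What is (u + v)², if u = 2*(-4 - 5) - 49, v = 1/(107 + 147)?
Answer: 289578289/64516 ≈ 4488.5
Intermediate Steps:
v = 1/254 ≈ 0.0039370
u = -67 (u = 2*(-9) - 49 = -18 - 49 = -67)
(u + v)² = (-67 + 1/254)² = (-17017/254)² = 289578289/64516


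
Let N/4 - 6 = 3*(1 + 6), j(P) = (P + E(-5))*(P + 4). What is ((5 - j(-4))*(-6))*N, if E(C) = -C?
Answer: -3240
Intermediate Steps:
j(P) = (4 + P)*(5 + P) (j(P) = (P - 1*(-5))*(P + 4) = (P + 5)*(4 + P) = (5 + P)*(4 + P) = (4 + P)*(5 + P))
N = 108 (N = 24 + 4*(3*(1 + 6)) = 24 + 4*(3*7) = 24 + 4*21 = 24 + 84 = 108)
((5 - j(-4))*(-6))*N = ((5 - (20 + (-4)² + 9*(-4)))*(-6))*108 = ((5 - (20 + 16 - 36))*(-6))*108 = ((5 - 1*0)*(-6))*108 = ((5 + 0)*(-6))*108 = (5*(-6))*108 = -30*108 = -3240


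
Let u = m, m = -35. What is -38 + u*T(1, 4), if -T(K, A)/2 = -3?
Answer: -248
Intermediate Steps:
T(K, A) = 6 (T(K, A) = -2*(-3) = 6)
u = -35
-38 + u*T(1, 4) = -38 - 35*6 = -38 - 210 = -248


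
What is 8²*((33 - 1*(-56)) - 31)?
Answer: 3712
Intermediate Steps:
8²*((33 - 1*(-56)) - 31) = 64*((33 + 56) - 31) = 64*(89 - 31) = 64*58 = 3712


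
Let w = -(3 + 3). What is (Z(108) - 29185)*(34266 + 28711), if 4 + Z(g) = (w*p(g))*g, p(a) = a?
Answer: -6245618021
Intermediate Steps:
w = -6 (w = -1*6 = -6)
Z(g) = -4 - 6*g**2 (Z(g) = -4 + (-6*g)*g = -4 - 6*g**2)
(Z(108) - 29185)*(34266 + 28711) = ((-4 - 6*108**2) - 29185)*(34266 + 28711) = ((-4 - 6*11664) - 29185)*62977 = ((-4 - 69984) - 29185)*62977 = (-69988 - 29185)*62977 = -99173*62977 = -6245618021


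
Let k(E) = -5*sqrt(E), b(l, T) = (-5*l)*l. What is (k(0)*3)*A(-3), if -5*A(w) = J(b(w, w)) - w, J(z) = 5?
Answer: 0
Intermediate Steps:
b(l, T) = -5*l**2
A(w) = -1 + w/5 (A(w) = -(5 - w)/5 = -1 + w/5)
(k(0)*3)*A(-3) = (-5*sqrt(0)*3)*(-1 + (1/5)*(-3)) = (-5*0*3)*(-1 - 3/5) = (0*3)*(-8/5) = 0*(-8/5) = 0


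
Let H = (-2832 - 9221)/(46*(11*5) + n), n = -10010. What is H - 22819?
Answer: -10039651/440 ≈ -22817.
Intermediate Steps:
H = 709/440 (H = (-2832 - 9221)/(46*(11*5) - 10010) = -12053/(46*55 - 10010) = -12053/(2530 - 10010) = -12053/(-7480) = -12053*(-1/7480) = 709/440 ≈ 1.6114)
H - 22819 = 709/440 - 22819 = -10039651/440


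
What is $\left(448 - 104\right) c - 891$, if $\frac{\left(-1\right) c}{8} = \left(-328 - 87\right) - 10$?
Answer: $1168709$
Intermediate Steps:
$c = 3400$ ($c = - 8 \left(\left(-328 - 87\right) - 10\right) = - 8 \left(-415 - 10\right) = \left(-8\right) \left(-425\right) = 3400$)
$\left(448 - 104\right) c - 891 = \left(448 - 104\right) 3400 - 891 = 344 \cdot 3400 - 891 = 1169600 - 891 = 1168709$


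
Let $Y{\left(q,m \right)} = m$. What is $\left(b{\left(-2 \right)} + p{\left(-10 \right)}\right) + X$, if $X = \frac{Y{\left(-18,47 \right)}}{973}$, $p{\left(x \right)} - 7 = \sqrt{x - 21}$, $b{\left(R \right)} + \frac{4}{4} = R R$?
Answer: $\frac{9777}{973} + i \sqrt{31} \approx 10.048 + 5.5678 i$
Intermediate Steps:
$b{\left(R \right)} = -1 + R^{2}$ ($b{\left(R \right)} = -1 + R R = -1 + R^{2}$)
$p{\left(x \right)} = 7 + \sqrt{-21 + x}$ ($p{\left(x \right)} = 7 + \sqrt{x - 21} = 7 + \sqrt{-21 + x}$)
$X = \frac{47}{973} \approx 0.048304$
$\left(b{\left(-2 \right)} + p{\left(-10 \right)}\right) + X = \left(\left(-1 + \left(-2\right)^{2}\right) + \left(7 + \sqrt{-21 - 10}\right)\right) + \frac{47}{973} = \left(\left(-1 + 4\right) + \left(7 + \sqrt{-31}\right)\right) + \frac{47}{973} = \left(3 + \left(7 + i \sqrt{31}\right)\right) + \frac{47}{973} = \left(10 + i \sqrt{31}\right) + \frac{47}{973} = \frac{9777}{973} + i \sqrt{31}$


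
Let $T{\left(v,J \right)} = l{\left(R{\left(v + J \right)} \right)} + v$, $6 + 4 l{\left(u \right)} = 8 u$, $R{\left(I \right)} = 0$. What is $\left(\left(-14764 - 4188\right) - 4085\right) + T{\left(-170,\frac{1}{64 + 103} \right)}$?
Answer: $- \frac{46417}{2} \approx -23209.0$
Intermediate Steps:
$l{\left(u \right)} = - \frac{3}{2} + 2 u$ ($l{\left(u \right)} = - \frac{3}{2} + \frac{8 u}{4} = - \frac{3}{2} + 2 u$)
$T{\left(v,J \right)} = - \frac{3}{2} + v$ ($T{\left(v,J \right)} = \left(- \frac{3}{2} + 2 \cdot 0\right) + v = \left(- \frac{3}{2} + 0\right) + v = - \frac{3}{2} + v$)
$\left(\left(-14764 - 4188\right) - 4085\right) + T{\left(-170,\frac{1}{64 + 103} \right)} = \left(\left(-14764 - 4188\right) - 4085\right) - \frac{343}{2} = \left(-18952 - 4085\right) - \frac{343}{2} = -23037 - \frac{343}{2} = - \frac{46417}{2}$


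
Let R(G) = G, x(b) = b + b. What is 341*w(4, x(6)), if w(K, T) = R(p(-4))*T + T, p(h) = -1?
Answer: 0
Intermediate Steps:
x(b) = 2*b
w(K, T) = 0 (w(K, T) = -T + T = 0)
341*w(4, x(6)) = 341*0 = 0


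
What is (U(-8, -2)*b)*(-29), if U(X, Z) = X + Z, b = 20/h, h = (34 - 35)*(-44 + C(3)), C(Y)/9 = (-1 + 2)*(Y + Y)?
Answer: -580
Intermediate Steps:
C(Y) = 18*Y (C(Y) = 9*((-1 + 2)*(Y + Y)) = 9*(1*(2*Y)) = 9*(2*Y) = 18*Y)
h = -10 (h = (34 - 35)*(-44 + 18*3) = -(-44 + 54) = -1*10 = -10)
b = -2 (b = 20/(-10) = 20*(-1/10) = -2)
(U(-8, -2)*b)*(-29) = ((-8 - 2)*(-2))*(-29) = -10*(-2)*(-29) = 20*(-29) = -580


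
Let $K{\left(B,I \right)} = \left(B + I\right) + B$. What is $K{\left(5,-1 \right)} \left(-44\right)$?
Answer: $-396$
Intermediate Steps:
$K{\left(B,I \right)} = I + 2 B$
$K{\left(5,-1 \right)} \left(-44\right) = \left(-1 + 2 \cdot 5\right) \left(-44\right) = \left(-1 + 10\right) \left(-44\right) = 9 \left(-44\right) = -396$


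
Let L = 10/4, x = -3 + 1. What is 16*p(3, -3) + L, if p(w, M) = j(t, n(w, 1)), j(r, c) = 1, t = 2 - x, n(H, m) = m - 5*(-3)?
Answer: 37/2 ≈ 18.500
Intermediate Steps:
n(H, m) = 15 + m (n(H, m) = m + 15 = 15 + m)
x = -2
t = 4 (t = 2 - 1*(-2) = 2 + 2 = 4)
L = 5/2 (L = 10*(¼) = 5/2 ≈ 2.5000)
p(w, M) = 1
16*p(3, -3) + L = 16*1 + 5/2 = 16 + 5/2 = 37/2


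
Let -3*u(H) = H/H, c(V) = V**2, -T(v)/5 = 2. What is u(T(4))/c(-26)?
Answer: -1/2028 ≈ -0.00049310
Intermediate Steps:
T(v) = -10 (T(v) = -5*2 = -10)
u(H) = -1/3 (u(H) = -H/(3*H) = -1/3*1 = -1/3)
u(T(4))/c(-26) = -1/(3*((-26)**2)) = -1/3/676 = -1/3*1/676 = -1/2028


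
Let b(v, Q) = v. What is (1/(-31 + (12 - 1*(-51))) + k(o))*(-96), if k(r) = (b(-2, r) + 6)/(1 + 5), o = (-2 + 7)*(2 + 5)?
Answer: -67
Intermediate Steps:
o = 35 (o = 5*7 = 35)
k(r) = 2/3 (k(r) = (-2 + 6)/(1 + 5) = 4/6 = 4*(1/6) = 2/3)
(1/(-31 + (12 - 1*(-51))) + k(o))*(-96) = (1/(-31 + (12 - 1*(-51))) + 2/3)*(-96) = (1/(-31 + (12 + 51)) + 2/3)*(-96) = (1/(-31 + 63) + 2/3)*(-96) = (1/32 + 2/3)*(-96) = (67/96)*(-96) = -67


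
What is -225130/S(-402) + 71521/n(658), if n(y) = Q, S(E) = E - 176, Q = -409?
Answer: 25369516/118201 ≈ 214.63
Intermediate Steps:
S(E) = -176 + E
n(y) = -409
-225130/S(-402) + 71521/n(658) = -225130/(-176 - 402) + 71521/(-409) = -225130/(-578) + 71521*(-1/409) = -225130*(-1/578) - 71521/409 = 112565/289 - 71521/409 = 25369516/118201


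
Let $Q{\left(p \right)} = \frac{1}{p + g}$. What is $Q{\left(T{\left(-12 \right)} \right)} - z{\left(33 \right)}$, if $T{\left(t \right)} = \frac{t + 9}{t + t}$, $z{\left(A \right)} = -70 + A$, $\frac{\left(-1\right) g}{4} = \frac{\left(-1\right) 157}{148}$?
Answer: $\frac{48137}{1293} \approx 37.229$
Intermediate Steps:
$g = \frac{157}{37}$ ($g = - 4 \frac{\left(-1\right) 157}{148} = - 4 \left(\left(-157\right) \frac{1}{148}\right) = \left(-4\right) \left(- \frac{157}{148}\right) = \frac{157}{37} \approx 4.2432$)
$T{\left(t \right)} = \frac{9 + t}{2 t}$
$Q{\left(p \right)} = \frac{1}{\frac{157}{37} + p}$ ($Q{\left(p \right)} = \frac{1}{p + \frac{157}{37}} = \frac{1}{\frac{157}{37} + p}$)
$Q{\left(T{\left(-12 \right)} \right)} - z{\left(33 \right)} = \frac{37}{157 + 37 \frac{9 - 12}{2 \left(-12\right)}} - \left(-70 + 33\right) = \frac{37}{157 + 37 \cdot \frac{1}{2} \left(- \frac{1}{12}\right) \left(-3\right)} - -37 = \frac{37}{157 + 37 \cdot \frac{1}{8}} + 37 = \frac{37}{157 + \frac{37}{8}} + 37 = \frac{37}{\frac{1293}{8}} + 37 = 37 \cdot \frac{8}{1293} + 37 = \frac{296}{1293} + 37 = \frac{48137}{1293}$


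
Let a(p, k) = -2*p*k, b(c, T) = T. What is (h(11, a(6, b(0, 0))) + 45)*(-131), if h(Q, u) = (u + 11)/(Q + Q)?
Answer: -11921/2 ≈ -5960.5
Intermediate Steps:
a(p, k) = -2*k*p
h(Q, u) = (11 + u)/(2*Q) (h(Q, u) = (11 + u)/((2*Q)) = (11 + u)*(1/(2*Q)) = (11 + u)/(2*Q))
(h(11, a(6, b(0, 0))) + 45)*(-131) = ((1/2)*(11 - 2*0*6)/11 + 45)*(-131) = ((1/2)*(1/11)*(11 + 0) + 45)*(-131) = ((1/2)*(1/11)*11 + 45)*(-131) = (1/2 + 45)*(-131) = (91/2)*(-131) = -11921/2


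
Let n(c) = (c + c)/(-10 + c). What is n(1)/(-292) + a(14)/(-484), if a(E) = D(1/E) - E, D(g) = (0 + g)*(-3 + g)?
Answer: 1877177/62325648 ≈ 0.030119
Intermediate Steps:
D(g) = g*(-3 + g)
n(c) = 2*c/(-10 + c) (n(c) = (2*c)/(-10 + c) = 2*c/(-10 + c))
a(E) = -E + (-3 + 1/E)/E (a(E) = (-3 + 1/E)/E - E = -E + (-3 + 1/E)/E)
n(1)/(-292) + a(14)/(-484) = (2*1/(-10 + 1))/(-292) + (14⁻² - 1*14 - 3/14)/(-484) = (2*1/(-9))*(-1/292) + (1/196 - 14 - 3*1/14)*(-1/484) = (2*1*(-⅑))*(-1/292) + (1/196 - 14 - 3/14)*(-1/484) = -2/9*(-1/292) - 2785/196*(-1/484) = 1/1314 + 2785/94864 = 1877177/62325648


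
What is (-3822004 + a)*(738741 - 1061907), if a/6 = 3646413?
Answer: -5835238476684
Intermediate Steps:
a = 21878478 (a = 6*3646413 = 21878478)
(-3822004 + a)*(738741 - 1061907) = (-3822004 + 21878478)*(738741 - 1061907) = 18056474*(-323166) = -5835238476684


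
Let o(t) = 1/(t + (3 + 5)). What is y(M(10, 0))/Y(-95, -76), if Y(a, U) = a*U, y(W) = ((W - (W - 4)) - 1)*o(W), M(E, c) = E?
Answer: 1/43320 ≈ 2.3084e-5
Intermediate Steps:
o(t) = 1/(8 + t) (o(t) = 1/(t + 8) = 1/(8 + t))
y(W) = 3/(8 + W) (y(W) = ((W - (W - 4)) - 1)/(8 + W) = ((W - (-4 + W)) - 1)/(8 + W) = ((W + (4 - W)) - 1)/(8 + W) = (4 - 1)/(8 + W) = 3/(8 + W))
Y(a, U) = U*a
y(M(10, 0))/Y(-95, -76) = (3/(8 + 10))/((-76*(-95))) = (3/18)/7220 = (3*(1/18))*(1/7220) = (⅙)*(1/7220) = 1/43320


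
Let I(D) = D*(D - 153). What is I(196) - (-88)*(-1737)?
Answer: -144428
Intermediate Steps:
I(D) = D*(-153 + D)
I(196) - (-88)*(-1737) = 196*(-153 + 196) - (-88)*(-1737) = 196*43 - 1*152856 = 8428 - 152856 = -144428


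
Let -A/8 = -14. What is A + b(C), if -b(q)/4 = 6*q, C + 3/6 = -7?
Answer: 292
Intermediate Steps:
C = -15/2 (C = -1/2 - 7 = -15/2 ≈ -7.5000)
A = 112 (A = -8*(-14) = 112)
b(q) = -24*q
A + b(C) = 112 - 24*(-15/2) = 112 + 180 = 292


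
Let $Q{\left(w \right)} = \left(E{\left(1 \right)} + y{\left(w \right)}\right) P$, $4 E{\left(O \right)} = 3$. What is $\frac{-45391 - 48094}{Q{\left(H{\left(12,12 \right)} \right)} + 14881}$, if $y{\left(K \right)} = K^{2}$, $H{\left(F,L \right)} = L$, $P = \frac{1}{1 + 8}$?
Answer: $- \frac{224364}{35753} \approx -6.2754$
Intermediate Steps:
$E{\left(O \right)} = \frac{3}{4}$ ($E{\left(O \right)} = \frac{1}{4} \cdot 3 = \frac{3}{4}$)
$P = \frac{1}{9} \approx 0.11111$
$Q{\left(w \right)} = \frac{1}{12} + \frac{w^{2}}{9}$ ($Q{\left(w \right)} = \left(\frac{3}{4} + w^{2}\right) \frac{1}{9} = \frac{1}{12} + \frac{w^{2}}{9}$)
$\frac{-45391 - 48094}{Q{\left(H{\left(12,12 \right)} \right)} + 14881} = \frac{-45391 - 48094}{\left(\frac{1}{12} + \frac{12^{2}}{9}\right) + 14881} = - \frac{93485}{\left(\frac{1}{12} + \frac{1}{9} \cdot 144\right) + 14881} = - \frac{93485}{\left(\frac{1}{12} + 16\right) + 14881} = - \frac{93485}{\frac{193}{12} + 14881} = - \frac{93485}{\frac{178765}{12}} = \left(-93485\right) \frac{12}{178765} = - \frac{224364}{35753}$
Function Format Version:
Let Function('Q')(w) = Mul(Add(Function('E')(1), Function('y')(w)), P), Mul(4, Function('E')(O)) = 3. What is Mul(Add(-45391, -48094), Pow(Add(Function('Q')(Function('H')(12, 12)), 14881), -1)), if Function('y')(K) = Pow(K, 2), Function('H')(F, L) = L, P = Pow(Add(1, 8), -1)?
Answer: Rational(-224364, 35753) ≈ -6.2754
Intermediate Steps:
Function('E')(O) = Rational(3, 4) (Function('E')(O) = Mul(Rational(1, 4), 3) = Rational(3, 4))
P = Rational(1, 9) (P = Pow(9, -1) = Rational(1, 9) ≈ 0.11111)
Function('Q')(w) = Add(Rational(1, 12), Mul(Rational(1, 9), Pow(w, 2))) (Function('Q')(w) = Mul(Add(Rational(3, 4), Pow(w, 2)), Rational(1, 9)) = Add(Rational(1, 12), Mul(Rational(1, 9), Pow(w, 2))))
Mul(Add(-45391, -48094), Pow(Add(Function('Q')(Function('H')(12, 12)), 14881), -1)) = Mul(Add(-45391, -48094), Pow(Add(Add(Rational(1, 12), Mul(Rational(1, 9), Pow(12, 2))), 14881), -1)) = Mul(-93485, Pow(Add(Add(Rational(1, 12), Mul(Rational(1, 9), 144)), 14881), -1)) = Mul(-93485, Pow(Add(Add(Rational(1, 12), 16), 14881), -1)) = Mul(-93485, Pow(Add(Rational(193, 12), 14881), -1)) = Mul(-93485, Pow(Rational(178765, 12), -1)) = Mul(-93485, Rational(12, 178765)) = Rational(-224364, 35753)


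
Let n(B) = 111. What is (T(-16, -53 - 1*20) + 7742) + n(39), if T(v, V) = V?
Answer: 7780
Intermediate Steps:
(T(-16, -53 - 1*20) + 7742) + n(39) = ((-53 - 1*20) + 7742) + 111 = ((-53 - 20) + 7742) + 111 = (-73 + 7742) + 111 = 7669 + 111 = 7780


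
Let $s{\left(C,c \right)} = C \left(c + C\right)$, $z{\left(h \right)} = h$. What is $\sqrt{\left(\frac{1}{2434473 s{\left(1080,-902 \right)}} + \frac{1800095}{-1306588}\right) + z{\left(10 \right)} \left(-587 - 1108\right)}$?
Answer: $\frac{i \sqrt{305671386734909142650531573959578045}}{4246439032845540} \approx 130.2 i$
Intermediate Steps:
$s{\left(C,c \right)} = C \left(C + c\right)$
$\sqrt{\left(\frac{1}{2434473 s{\left(1080,-902 \right)}} + \frac{1800095}{-1306588}\right) + z{\left(10 \right)} \left(-587 - 1108\right)} = \sqrt{\left(\frac{1}{2434473 \cdot 1080 \left(1080 - 902\right)} + \frac{1800095}{-1306588}\right) + 10 \left(-587 - 1108\right)} = \sqrt{\left(\frac{1}{2434473 \cdot 1080 \cdot 178} + 1800095 \left(- \frac{1}{1306588}\right)\right) + 10 \left(-1695\right)} = \sqrt{\left(\frac{1}{2434473 \cdot 192240} - \frac{1800095}{1306588}\right) - 16950} = \sqrt{\left(\frac{1}{2434473} \cdot \frac{1}{192240} - \frac{1800095}{1306588}\right) - 16950} = \sqrt{\left(\frac{1}{468003089520} - \frac{1800095}{1306588}\right) - 16950} = \sqrt{- \frac{210612505357049453}{152871805182439440} - 16950} = \sqrt{- \frac{2591387710347705557453}{152871805182439440}} = \frac{i \sqrt{305671386734909142650531573959578045}}{4246439032845540}$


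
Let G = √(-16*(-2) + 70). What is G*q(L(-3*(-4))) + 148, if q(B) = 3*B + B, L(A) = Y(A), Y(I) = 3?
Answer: 148 + 12*√102 ≈ 269.19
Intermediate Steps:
L(A) = 3
G = √102 (G = √(32 + 70) = √102 ≈ 10.100)
q(B) = 4*B
G*q(L(-3*(-4))) + 148 = √102*(4*3) + 148 = √102*12 + 148 = 12*√102 + 148 = 148 + 12*√102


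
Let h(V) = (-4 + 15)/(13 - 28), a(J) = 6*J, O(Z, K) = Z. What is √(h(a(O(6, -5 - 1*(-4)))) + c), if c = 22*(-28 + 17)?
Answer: I*√54615/15 ≈ 15.58*I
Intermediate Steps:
h(V) = -11/15 (h(V) = 11/(-15) = 11*(-1/15) = -11/15)
c = -242 (c = 22*(-11) = -242)
√(h(a(O(6, -5 - 1*(-4)))) + c) = √(-11/15 - 242) = √(-3641/15) = I*√54615/15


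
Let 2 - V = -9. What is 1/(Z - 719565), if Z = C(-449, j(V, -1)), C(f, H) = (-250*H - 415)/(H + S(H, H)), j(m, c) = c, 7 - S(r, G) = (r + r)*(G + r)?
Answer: -2/1439295 ≈ -1.3896e-6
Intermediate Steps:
V = 11 (V = 2 - 1*(-9) = 2 + 9 = 11)
S(r, G) = 7 - 2*r*(G + r) (S(r, G) = 7 - (r + r)*(G + r) = 7 - 2*r*(G + r))
C(f, H) = (-415 - 250*H)/(7 + H - 4*H**2) (C(f, H) = (-250*H - 415)/(H + (7 - 2*H**2 - 2*H*H)) = (-415 - 250*H)/(H + (7 - 2*H**2 - 2*H**2)) = (-415 - 250*H)/(H + (7 - 4*H**2)) = (-415 - 250*H)/(7 + H - 4*H**2))
Z = -165/2 (Z = 5*(83 + 50*(-1))/(-7 - 1*(-1) + 4*(-1)**2) = 5*(83 - 50)/(-7 + 1 + 4*1) = 5*33/(-7 + 1 + 4) = 5*33/(-2) = 5*(-1/2)*33 = -165/2 ≈ -82.500)
1/(Z - 719565) = 1/(-165/2 - 719565) = 1/(-1439295/2) = -2/1439295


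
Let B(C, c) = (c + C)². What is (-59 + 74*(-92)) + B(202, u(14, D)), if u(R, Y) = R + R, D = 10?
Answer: 46033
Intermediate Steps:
u(R, Y) = 2*R
B(C, c) = (C + c)²
(-59 + 74*(-92)) + B(202, u(14, D)) = (-59 + 74*(-92)) + (202 + 2*14)² = (-59 - 6808) + (202 + 28)² = -6867 + 230² = -6867 + 52900 = 46033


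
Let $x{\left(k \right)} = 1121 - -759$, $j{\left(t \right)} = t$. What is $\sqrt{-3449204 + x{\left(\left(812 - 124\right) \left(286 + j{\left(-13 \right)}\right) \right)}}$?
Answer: $6 i \sqrt{95759} \approx 1856.7 i$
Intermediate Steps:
$x{\left(k \right)} = 1880$ ($x{\left(k \right)} = 1121 + 759 = 1880$)
$\sqrt{-3449204 + x{\left(\left(812 - 124\right) \left(286 + j{\left(-13 \right)}\right) \right)}} = \sqrt{-3449204 + 1880} = \sqrt{-3447324} = 6 i \sqrt{95759}$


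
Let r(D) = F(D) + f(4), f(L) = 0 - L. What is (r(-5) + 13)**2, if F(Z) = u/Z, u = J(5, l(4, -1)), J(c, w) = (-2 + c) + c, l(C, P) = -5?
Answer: 1369/25 ≈ 54.760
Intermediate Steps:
J(c, w) = -2 + 2*c
f(L) = -L
u = 8 (u = -2 + 2*5 = -2 + 10 = 8)
F(Z) = 8/Z
r(D) = -4 + 8/D (r(D) = 8/D - 1*4 = 8/D - 4 = -4 + 8/D)
(r(-5) + 13)**2 = ((-4 + 8/(-5)) + 13)**2 = ((-4 + 8*(-1/5)) + 13)**2 = ((-4 - 8/5) + 13)**2 = (-28/5 + 13)**2 = (37/5)**2 = 1369/25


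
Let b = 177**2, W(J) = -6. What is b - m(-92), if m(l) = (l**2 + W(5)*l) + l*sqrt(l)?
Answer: 22313 + 184*I*sqrt(23) ≈ 22313.0 + 882.43*I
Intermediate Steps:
b = 31329
m(l) = l**2 + l**(3/2) - 6*l (m(l) = (l**2 - 6*l) + l*sqrt(l) = (l**2 - 6*l) + l**(3/2) = l**2 + l**(3/2) - 6*l)
b - m(-92) = 31329 - ((-92)**2 + (-92)**(3/2) - 6*(-92)) = 31329 - (8464 - 184*I*sqrt(23) + 552) = 31329 - (9016 - 184*I*sqrt(23)) = 31329 + (-9016 + 184*I*sqrt(23)) = 22313 + 184*I*sqrt(23)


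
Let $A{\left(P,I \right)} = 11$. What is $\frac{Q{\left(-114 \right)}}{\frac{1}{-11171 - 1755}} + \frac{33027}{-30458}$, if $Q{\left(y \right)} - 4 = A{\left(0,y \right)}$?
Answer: $- \frac{5905534647}{30458} \approx -1.9389 \cdot 10^{5}$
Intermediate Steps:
$Q{\left(y \right)} = 15$ ($Q{\left(y \right)} = 4 + 11 = 15$)
$\frac{Q{\left(-114 \right)}}{\frac{1}{-11171 - 1755}} + \frac{33027}{-30458} = \frac{15}{\frac{1}{-11171 - 1755}} + \frac{33027}{-30458} = \frac{15}{\frac{1}{-12926}} + 33027 \left(- \frac{1}{30458}\right) = \frac{15}{- \frac{1}{12926}} - \frac{33027}{30458} = 15 \left(-12926\right) - \frac{33027}{30458} = -193890 - \frac{33027}{30458} = - \frac{5905534647}{30458}$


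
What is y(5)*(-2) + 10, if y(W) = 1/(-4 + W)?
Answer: 8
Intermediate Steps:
y(5)*(-2) + 10 = -2/(-4 + 5) + 10 = -2/1 + 10 = 1*(-2) + 10 = -2 + 10 = 8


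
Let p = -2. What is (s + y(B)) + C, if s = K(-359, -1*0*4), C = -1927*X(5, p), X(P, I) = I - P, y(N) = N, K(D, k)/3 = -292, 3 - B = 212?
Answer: 12404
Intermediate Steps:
B = -209 (B = 3 - 1*212 = 3 - 212 = -209)
K(D, k) = -876 (K(D, k) = 3*(-292) = -876)
C = 13489 (C = -1927*(-2 - 1*5) = -1927*(-2 - 5) = -1927*(-7) = 13489)
s = -876
(s + y(B)) + C = (-876 - 209) + 13489 = -1085 + 13489 = 12404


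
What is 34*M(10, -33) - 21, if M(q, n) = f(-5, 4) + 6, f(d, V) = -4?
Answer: 47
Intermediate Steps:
M(q, n) = 2 (M(q, n) = -4 + 6 = 2)
34*M(10, -33) - 21 = 34*2 - 21 = 68 - 21 = 47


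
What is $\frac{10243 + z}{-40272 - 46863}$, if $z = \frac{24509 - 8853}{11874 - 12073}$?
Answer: $- \frac{2022701}{17339865} \approx -0.11665$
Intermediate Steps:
$z = - \frac{15656}{199}$ ($z = \frac{15656}{-199} = 15656 \left(- \frac{1}{199}\right) = - \frac{15656}{199} \approx -78.673$)
$\frac{10243 + z}{-40272 - 46863} = \frac{10243 - \frac{15656}{199}}{-40272 - 46863} = \frac{2022701}{199 \left(-87135\right)} = \frac{2022701}{199} \left(- \frac{1}{87135}\right) = - \frac{2022701}{17339865}$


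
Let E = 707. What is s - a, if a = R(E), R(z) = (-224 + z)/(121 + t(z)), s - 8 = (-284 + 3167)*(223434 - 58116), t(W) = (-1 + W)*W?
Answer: 79318212700481/166421 ≈ 4.7661e+8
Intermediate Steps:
t(W) = W*(-1 + W)
s = 476611802 (s = 8 + (-284 + 3167)*(223434 - 58116) = 8 + 2883*165318 = 8 + 476611794 = 476611802)
R(z) = (-224 + z)/(121 + z*(-1 + z))
a = 161/166421 (a = (-224 + 707)/(121 + 707*(-1 + 707)) = 483/(121 + 707*706) = 483/(121 + 499142) = 483/499263 = (1/499263)*483 = 161/166421 ≈ 0.00096743)
s - a = 476611802 - 1*161/166421 = 476611802 - 161/166421 = 79318212700481/166421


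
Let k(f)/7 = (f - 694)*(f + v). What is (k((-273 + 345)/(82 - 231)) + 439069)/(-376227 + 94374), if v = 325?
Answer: 10492541/2597517 ≈ 4.0395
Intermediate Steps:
k(f) = 7*(-694 + f)*(325 + f) (k(f) = 7*((f - 694)*(f + 325)) = 7*((-694 + f)*(325 + f)) = 7*(-694 + f)*(325 + f))
(k((-273 + 345)/(82 - 231)) + 439069)/(-376227 + 94374) = ((-1578850 - 2583*(-273 + 345)/(82 - 231) + 7*((-273 + 345)/(82 - 231))**2) + 439069)/(-376227 + 94374) = ((-1578850 - 185976/(-149) + 7*(72/(-149))**2) + 439069)/(-281853) = ((-1578850 - 185976*(-1)/149 + 7*(72*(-1/149))**2) + 439069)*(-1/281853) = ((-1578850 - 2583*(-72/149) + 7*(-72/149)**2) + 439069)*(-1/281853) = ((-1578850 + 185976/149 + 7*(5184/22201)) + 439069)*(-1/281853) = ((-1578850 + 185976/149 + 36288/22201) + 439069)*(-1/281853) = (-35024302138/22201 + 439069)*(-1/281853) = -25276531269/22201*(-1/281853) = 10492541/2597517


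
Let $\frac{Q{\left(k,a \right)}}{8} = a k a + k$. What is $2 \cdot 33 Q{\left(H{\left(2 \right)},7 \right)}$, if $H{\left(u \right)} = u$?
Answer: $52800$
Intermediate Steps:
$Q{\left(k,a \right)} = 8 k + 8 k a^{2}$ ($Q{\left(k,a \right)} = 8 \left(a k a + k\right) = 8 \left(k a^{2} + k\right) = 8 \left(k + k a^{2}\right) = 8 k + 8 k a^{2}$)
$2 \cdot 33 Q{\left(H{\left(2 \right)},7 \right)} = 2 \cdot 33 \cdot 8 \cdot 2 \left(1 + 7^{2}\right) = 66 \cdot 8 \cdot 2 \left(1 + 49\right) = 66 \cdot 8 \cdot 2 \cdot 50 = 66 \cdot 800 = 52800$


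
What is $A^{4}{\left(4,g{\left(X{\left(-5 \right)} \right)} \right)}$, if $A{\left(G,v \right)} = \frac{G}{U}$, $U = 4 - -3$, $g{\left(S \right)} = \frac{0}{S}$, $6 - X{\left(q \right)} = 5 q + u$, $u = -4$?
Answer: $\frac{256}{2401} \approx 0.10662$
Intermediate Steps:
$X{\left(q \right)} = 10 - 5 q$ ($X{\left(q \right)} = 6 - \left(5 q - 4\right) = 6 - \left(-4 + 5 q\right) = 10 - 5 q$)
$g{\left(S \right)} = 0$
$U = 7$ ($U = 4 + 3 = 7$)
$A{\left(G,v \right)} = \frac{G}{7}$
$A^{4}{\left(4,g{\left(X{\left(-5 \right)} \right)} \right)} = \left(\frac{1}{7} \cdot 4\right)^{4} = \left(\frac{4}{7}\right)^{4} = \frac{256}{2401}$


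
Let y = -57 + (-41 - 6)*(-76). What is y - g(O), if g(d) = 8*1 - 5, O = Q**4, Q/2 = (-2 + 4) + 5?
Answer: 3512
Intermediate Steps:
Q = 14 (Q = 2*((-2 + 4) + 5) = 2*(2 + 5) = 2*7 = 14)
O = 38416 (O = 14**4 = 38416)
g(d) = 3 (g(d) = 8 - 5 = 3)
y = 3515 (y = -57 - 47*(-76) = -57 + 3572 = 3515)
y - g(O) = 3515 - 1*3 = 3515 - 3 = 3512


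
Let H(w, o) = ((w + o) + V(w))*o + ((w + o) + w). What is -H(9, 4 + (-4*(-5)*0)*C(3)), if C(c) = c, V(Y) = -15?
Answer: -14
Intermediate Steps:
H(w, o) = o + 2*w + o*(-15 + o + w) (H(w, o) = ((w + o) - 15)*o + ((w + o) + w) = ((o + w) - 15)*o + ((o + w) + w) = (-15 + o + w)*o + (o + 2*w) = o*(-15 + o + w) + (o + 2*w) = o + 2*w + o*(-15 + o + w))
-H(9, 4 + (-4*(-5)*0)*C(3)) = -((4 + (-4*(-5)*0)*3)² - 14*(4 + (-4*(-5)*0)*3) + 2*9 + (4 + (-4*(-5)*0)*3)*9) = -((4 + (20*0)*3)² - 14*(4 + (20*0)*3) + 18 + (4 + (20*0)*3)*9) = -((4 + 0*3)² - 14*(4 + 0*3) + 18 + (4 + 0*3)*9) = -((4 + 0)² - 14*(4 + 0) + 18 + (4 + 0)*9) = -(4² - 14*4 + 18 + 4*9) = -(16 - 56 + 18 + 36) = -1*14 = -14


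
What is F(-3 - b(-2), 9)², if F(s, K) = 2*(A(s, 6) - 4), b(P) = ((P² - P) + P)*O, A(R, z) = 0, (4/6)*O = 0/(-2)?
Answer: 64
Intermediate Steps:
O = 0 (O = 3*(0/(-2))/2 = 3*(0*(-½))/2 = (3/2)*0 = 0)
b(P) = 0 (b(P) = ((P² - P) + P)*0 = P²*0 = 0)
F(s, K) = -8 (F(s, K) = 2*(0 - 4) = 2*(-4) = -8)
F(-3 - b(-2), 9)² = (-8)² = 64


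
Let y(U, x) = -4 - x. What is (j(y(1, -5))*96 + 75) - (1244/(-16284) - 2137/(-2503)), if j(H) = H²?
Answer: 1734519629/10189713 ≈ 170.22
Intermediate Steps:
(j(y(1, -5))*96 + 75) - (1244/(-16284) - 2137/(-2503)) = ((-4 - 1*(-5))²*96 + 75) - (1244/(-16284) - 2137/(-2503)) = ((-4 + 5)²*96 + 75) - (1244*(-1/16284) - 2137*(-1/2503)) = (1²*96 + 75) - (-311/4071 + 2137/2503) = (1*96 + 75) - 1*7921294/10189713 = (96 + 75) - 7921294/10189713 = 171 - 7921294/10189713 = 1734519629/10189713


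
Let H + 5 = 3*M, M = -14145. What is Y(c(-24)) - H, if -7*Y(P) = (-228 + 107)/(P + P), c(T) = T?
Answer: 14259719/336 ≈ 42440.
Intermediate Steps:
H = -42440 (H = -5 + 3*(-14145) = -5 - 42435 = -42440)
Y(P) = 121/(14*P) (Y(P) = -(-228 + 107)/(7*(P + P)) = -(-121)/(7*(2*P)) = -(-121)*1/(2*P)/7 = -(-121)/(14*P) = 121/(14*P))
Y(c(-24)) - H = (121/14)/(-24) - 1*(-42440) = (121/14)*(-1/24) + 42440 = -121/336 + 42440 = 14259719/336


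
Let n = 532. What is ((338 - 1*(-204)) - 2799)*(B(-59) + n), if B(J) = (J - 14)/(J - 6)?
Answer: -78211821/65 ≈ -1.2033e+6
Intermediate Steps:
B(J) = (-14 + J)/(-6 + J)
((338 - 1*(-204)) - 2799)*(B(-59) + n) = ((338 - 1*(-204)) - 2799)*((-14 - 59)/(-6 - 59) + 532) = ((338 + 204) - 2799)*(-73/(-65) + 532) = (542 - 2799)*(-1/65*(-73) + 532) = -2257*(73/65 + 532) = -2257*34653/65 = -78211821/65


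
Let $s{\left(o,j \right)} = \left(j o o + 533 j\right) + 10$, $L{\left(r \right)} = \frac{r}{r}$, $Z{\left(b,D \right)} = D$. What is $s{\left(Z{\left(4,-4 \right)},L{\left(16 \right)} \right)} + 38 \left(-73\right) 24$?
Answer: $-66017$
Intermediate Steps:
$L{\left(r \right)} = 1$
$s{\left(o,j \right)} = 10 + 533 j + j o^{2}$ ($s{\left(o,j \right)} = \left(j o^{2} + 533 j\right) + 10 = \left(533 j + j o^{2}\right) + 10 = 10 + 533 j + j o^{2}$)
$s{\left(Z{\left(4,-4 \right)},L{\left(16 \right)} \right)} + 38 \left(-73\right) 24 = \left(10 + 533 \cdot 1 + 1 \left(-4\right)^{2}\right) + 38 \left(-73\right) 24 = \left(10 + 533 + 1 \cdot 16\right) - 66576 = \left(10 + 533 + 16\right) - 66576 = 559 - 66576 = -66017$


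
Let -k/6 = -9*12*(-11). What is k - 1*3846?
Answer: -10974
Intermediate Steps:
k = -7128 (k = -6*(-9*12)*(-11) = -(-648)*(-11) = -6*1188 = -7128)
k - 1*3846 = -7128 - 1*3846 = -7128 - 3846 = -10974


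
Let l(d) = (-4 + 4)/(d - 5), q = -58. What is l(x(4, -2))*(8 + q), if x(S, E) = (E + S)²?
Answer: 0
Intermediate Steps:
l(d) = 0 (l(d) = 0/(-5 + d) = 0)
l(x(4, -2))*(8 + q) = 0*(8 - 58) = 0*(-50) = 0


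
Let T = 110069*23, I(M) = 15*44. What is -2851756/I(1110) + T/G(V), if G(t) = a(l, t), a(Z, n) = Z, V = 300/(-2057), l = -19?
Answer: -431257696/3135 ≈ -1.3756e+5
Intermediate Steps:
I(M) = 660
V = -300/2057 (V = 300*(-1/2057) = -300/2057 ≈ -0.14584)
G(t) = -19
T = 2531587
-2851756/I(1110) + T/G(V) = -2851756/660 + 2531587/(-19) = -2851756*1/660 + 2531587*(-1/19) = -712939/165 - 2531587/19 = -431257696/3135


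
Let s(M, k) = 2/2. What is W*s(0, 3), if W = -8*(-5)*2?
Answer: 80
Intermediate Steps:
W = 80 (W = 40*2 = 80)
s(M, k) = 1 (s(M, k) = 2*(½) = 1)
W*s(0, 3) = 80*1 = 80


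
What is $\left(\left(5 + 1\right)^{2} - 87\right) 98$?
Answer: $-4998$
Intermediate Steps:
$\left(\left(5 + 1\right)^{2} - 87\right) 98 = \left(6^{2} - 87\right) 98 = \left(36 - 87\right) 98 = \left(-51\right) 98 = -4998$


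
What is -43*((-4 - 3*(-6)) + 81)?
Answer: -4085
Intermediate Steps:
-43*((-4 - 3*(-6)) + 81) = -43*((-4 + 18) + 81) = -43*(14 + 81) = -43*95 = -4085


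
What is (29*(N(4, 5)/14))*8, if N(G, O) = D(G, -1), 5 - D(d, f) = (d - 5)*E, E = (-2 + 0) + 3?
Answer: 696/7 ≈ 99.429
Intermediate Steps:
E = 1 (E = -2 + 3 = 1)
D(d, f) = 10 - d (D(d, f) = 5 - (d - 5) = 5 - (-5 + d) = 5 + (5 - d) = 10 - d)
N(G, O) = 10 - G
(29*(N(4, 5)/14))*8 = (29*((10 - 1*4)/14))*8 = (29*((10 - 4)*(1/14)))*8 = (29*(6*(1/14)))*8 = (29*(3/7))*8 = (87/7)*8 = 696/7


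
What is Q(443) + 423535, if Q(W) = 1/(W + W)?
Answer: 375252011/886 ≈ 4.2354e+5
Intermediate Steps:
Q(W) = 1/(2*W)
Q(443) + 423535 = (½)/443 + 423535 = (½)*(1/443) + 423535 = 1/886 + 423535 = 375252011/886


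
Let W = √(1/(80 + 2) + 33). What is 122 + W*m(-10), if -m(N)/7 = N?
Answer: 122 + 35*√221974/41 ≈ 524.19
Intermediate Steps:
m(N) = -7*N
W = √221974/82 (W = √(1/82 + 33) = √(2707/82) = √221974/82 ≈ 5.7456)
122 + W*m(-10) = 122 + (√221974/82)*(-7*(-10)) = 122 + (√221974/82)*70 = 122 + 35*√221974/41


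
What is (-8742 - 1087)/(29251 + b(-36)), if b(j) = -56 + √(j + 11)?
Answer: -57391531/170469610 + 9829*I/170469610 ≈ -0.33667 + 5.7658e-5*I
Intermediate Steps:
b(j) = -56 + √(11 + j)
(-8742 - 1087)/(29251 + b(-36)) = (-8742 - 1087)/(29251 + (-56 + √(11 - 36))) = -9829/(29251 + (-56 + √(-25))) = -9829/(29251 + (-56 + 5*I)) = -9829*(29195 - 5*I)/852348050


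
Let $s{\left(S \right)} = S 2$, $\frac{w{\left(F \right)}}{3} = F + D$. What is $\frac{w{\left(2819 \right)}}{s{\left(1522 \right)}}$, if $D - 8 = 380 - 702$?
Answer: $\frac{7515}{3044} \approx 2.4688$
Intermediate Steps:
$D = -314$ ($D = 8 + \left(380 - 702\right) = 8 - 322 = -314$)
$w{\left(F \right)} = -942 + 3 F$ ($w{\left(F \right)} = 3 \left(F - 314\right) = 3 \left(-314 + F\right) = -942 + 3 F$)
$s{\left(S \right)} = 2 S$
$\frac{w{\left(2819 \right)}}{s{\left(1522 \right)}} = \frac{-942 + 3 \cdot 2819}{2 \cdot 1522} = \frac{-942 + 8457}{3044} = 7515 \cdot \frac{1}{3044} = \frac{7515}{3044}$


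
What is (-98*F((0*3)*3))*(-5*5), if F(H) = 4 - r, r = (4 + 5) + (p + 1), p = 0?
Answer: -14700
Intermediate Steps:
r = 10 (r = (4 + 5) + (0 + 1) = 9 + 1 = 10)
F(H) = -6 (F(H) = 4 - 1*10 = 4 - 10 = -6)
(-98*F((0*3)*3))*(-5*5) = (-98*(-6))*(-5*5) = 588*(-25) = -14700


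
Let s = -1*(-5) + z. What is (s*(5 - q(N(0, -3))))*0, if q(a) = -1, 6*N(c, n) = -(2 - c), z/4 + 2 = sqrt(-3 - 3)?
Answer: 0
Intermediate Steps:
z = -8 + 4*I*sqrt(6) (z = -8 + 4*sqrt(-3 - 3) = -8 + 4*sqrt(-6) = -8 + 4*(I*sqrt(6)) = -8 + 4*I*sqrt(6) ≈ -8.0 + 9.798*I)
N(c, n) = -1/3 + c/6 (N(c, n) = (-(2 - c))/6 = (-2 + c)/6 = -1/3 + c/6)
s = -3 + 4*I*sqrt(6) (s = -1*(-5) + (-8 + 4*I*sqrt(6)) = 5 + (-8 + 4*I*sqrt(6)) = -3 + 4*I*sqrt(6) ≈ -3.0 + 9.798*I)
(s*(5 - q(N(0, -3))))*0 = ((-3 + 4*I*sqrt(6))*(5 - 1*(-1)))*0 = ((-3 + 4*I*sqrt(6))*(5 + 1))*0 = ((-3 + 4*I*sqrt(6))*6)*0 = (-18 + 24*I*sqrt(6))*0 = 0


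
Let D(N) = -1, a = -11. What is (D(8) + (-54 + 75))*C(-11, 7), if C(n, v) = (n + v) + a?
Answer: -300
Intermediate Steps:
C(n, v) = -11 + n + v (C(n, v) = (n + v) - 11 = -11 + n + v)
(D(8) + (-54 + 75))*C(-11, 7) = (-1 + (-54 + 75))*(-11 - 11 + 7) = (-1 + 21)*(-15) = 20*(-15) = -300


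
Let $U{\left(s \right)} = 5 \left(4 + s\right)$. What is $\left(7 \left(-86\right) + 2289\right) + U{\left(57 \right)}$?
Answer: $1992$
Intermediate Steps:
$U{\left(s \right)} = 20 + 5 s$
$\left(7 \left(-86\right) + 2289\right) + U{\left(57 \right)} = \left(7 \left(-86\right) + 2289\right) + \left(20 + 5 \cdot 57\right) = \left(-602 + 2289\right) + \left(20 + 285\right) = 1687 + 305 = 1992$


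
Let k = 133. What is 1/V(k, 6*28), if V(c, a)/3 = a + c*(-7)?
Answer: -1/2289 ≈ -0.00043687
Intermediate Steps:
V(c, a) = -21*c + 3*a (V(c, a) = 3*(a + c*(-7)) = 3*(a - 7*c) = -21*c + 3*a)
1/V(k, 6*28) = 1/(-21*133 + 3*(6*28)) = 1/(-2793 + 3*168) = 1/(-2793 + 504) = 1/(-2289) = -1/2289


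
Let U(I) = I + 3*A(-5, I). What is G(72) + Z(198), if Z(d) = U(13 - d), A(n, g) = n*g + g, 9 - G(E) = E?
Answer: 1972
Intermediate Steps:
G(E) = 9 - E
A(n, g) = g + g*n (A(n, g) = g*n + g = g + g*n)
U(I) = -11*I (U(I) = I + 3*(I*(1 - 5)) = I + 3*(I*(-4)) = I + 3*(-4*I) = I - 12*I = -11*I)
Z(d) = -143 + 11*d (Z(d) = -11*(13 - d) = -143 + 11*d)
G(72) + Z(198) = (9 - 1*72) + (-143 + 11*198) = (9 - 72) + (-143 + 2178) = -63 + 2035 = 1972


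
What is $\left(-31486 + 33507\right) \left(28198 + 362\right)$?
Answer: $57719760$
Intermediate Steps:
$\left(-31486 + 33507\right) \left(28198 + 362\right) = 2021 \cdot 28560 = 57719760$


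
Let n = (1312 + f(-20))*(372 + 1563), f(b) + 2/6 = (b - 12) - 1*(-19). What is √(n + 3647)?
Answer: √2516567 ≈ 1586.4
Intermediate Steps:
f(b) = 20/3 + b (f(b) = -⅓ + ((b - 12) - 1*(-19)) = -⅓ + ((-12 + b) + 19) = -⅓ + (7 + b) = 20/3 + b)
n = 2512920 (n = (1312 + (20/3 - 20))*(372 + 1563) = (1312 - 40/3)*1935 = (3896/3)*1935 = 2512920)
√(n + 3647) = √(2512920 + 3647) = √2516567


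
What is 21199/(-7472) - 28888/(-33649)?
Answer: -21629305/10931536 ≈ -1.9786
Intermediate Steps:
21199/(-7472) - 28888/(-33649) = 21199*(-1/7472) - 28888*(-1/33649) = -21199/7472 + 1256/1463 = -21629305/10931536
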